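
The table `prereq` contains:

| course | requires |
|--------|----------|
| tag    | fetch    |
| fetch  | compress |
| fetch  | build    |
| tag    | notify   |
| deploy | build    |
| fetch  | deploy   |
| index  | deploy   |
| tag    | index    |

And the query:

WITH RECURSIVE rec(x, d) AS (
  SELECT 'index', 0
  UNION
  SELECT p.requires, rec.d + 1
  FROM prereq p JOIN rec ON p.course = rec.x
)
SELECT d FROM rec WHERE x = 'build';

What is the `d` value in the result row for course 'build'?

Base: (index, d=0).
Iteration 1: edges from {index} -> (deploy, d=1).
Iteration 2: edges from {deploy} -> (build, d=2).
Iteration 3: no outgoing edges from {build}; recursion stops.

2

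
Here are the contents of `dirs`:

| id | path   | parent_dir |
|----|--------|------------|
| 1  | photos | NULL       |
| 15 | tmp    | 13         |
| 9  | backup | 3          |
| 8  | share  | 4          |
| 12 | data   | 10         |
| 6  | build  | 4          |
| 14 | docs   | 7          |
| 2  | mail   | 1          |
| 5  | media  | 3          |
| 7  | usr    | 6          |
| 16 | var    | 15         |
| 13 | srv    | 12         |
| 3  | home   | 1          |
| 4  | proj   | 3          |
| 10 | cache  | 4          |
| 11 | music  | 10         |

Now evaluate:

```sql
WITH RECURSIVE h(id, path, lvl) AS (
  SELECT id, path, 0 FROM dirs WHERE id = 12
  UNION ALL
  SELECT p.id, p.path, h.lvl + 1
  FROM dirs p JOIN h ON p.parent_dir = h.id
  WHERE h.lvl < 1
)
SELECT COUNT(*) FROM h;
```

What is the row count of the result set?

2

Base: id=12 (data) at lvl 0.
Iteration 1: rows with parent_dir in {12} -> srv (id 13, lvl 1).
Iteration 2: lvl < 1 fails for all current rows; recursion stops.
Total rows emitted: 2.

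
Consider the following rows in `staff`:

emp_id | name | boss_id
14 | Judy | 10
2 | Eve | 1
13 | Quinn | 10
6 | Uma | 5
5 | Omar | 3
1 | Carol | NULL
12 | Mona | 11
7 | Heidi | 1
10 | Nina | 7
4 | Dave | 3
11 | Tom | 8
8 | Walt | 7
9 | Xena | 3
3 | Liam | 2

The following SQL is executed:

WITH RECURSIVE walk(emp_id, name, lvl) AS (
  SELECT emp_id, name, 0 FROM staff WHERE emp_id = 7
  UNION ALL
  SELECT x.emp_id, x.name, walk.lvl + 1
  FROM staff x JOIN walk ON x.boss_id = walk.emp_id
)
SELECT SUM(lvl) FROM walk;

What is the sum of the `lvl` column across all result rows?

Base: emp_id=7 (Heidi) at lvl 0.
Iteration 1: rows with boss_id in {7} -> Walt (id 8, lvl 1), Nina (id 10, lvl 1).
Iteration 2: rows with boss_id in {8,10} -> Tom (id 11, lvl 2), Quinn (id 13, lvl 2), Judy (id 14, lvl 2).
Iteration 3: rows with boss_id in {11,13,14} -> Mona (id 12, lvl 3).
Iteration 4: no rows with boss_id in {12}; recursion stops.
SUM(lvl) = 0 + 1 + 1 + 2 + 2 + 2 + 3 = 11.

11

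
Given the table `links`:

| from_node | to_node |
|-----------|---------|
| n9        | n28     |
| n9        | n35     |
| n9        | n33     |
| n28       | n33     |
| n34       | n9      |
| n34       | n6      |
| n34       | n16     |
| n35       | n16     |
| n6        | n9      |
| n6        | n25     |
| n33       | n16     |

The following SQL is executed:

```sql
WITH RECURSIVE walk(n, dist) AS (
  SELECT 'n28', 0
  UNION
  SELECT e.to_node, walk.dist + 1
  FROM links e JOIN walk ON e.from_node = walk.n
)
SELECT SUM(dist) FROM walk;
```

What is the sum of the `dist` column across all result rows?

3

Base: (n28, dist=0).
Iteration 1: edges from {n28} -> (n33, dist=1).
Iteration 2: edges from {n33} -> (n16, dist=2).
Iteration 3: no outgoing edges from {n16}; recursion stops.
SUM(dist) = 0 + 1 + 2 = 3.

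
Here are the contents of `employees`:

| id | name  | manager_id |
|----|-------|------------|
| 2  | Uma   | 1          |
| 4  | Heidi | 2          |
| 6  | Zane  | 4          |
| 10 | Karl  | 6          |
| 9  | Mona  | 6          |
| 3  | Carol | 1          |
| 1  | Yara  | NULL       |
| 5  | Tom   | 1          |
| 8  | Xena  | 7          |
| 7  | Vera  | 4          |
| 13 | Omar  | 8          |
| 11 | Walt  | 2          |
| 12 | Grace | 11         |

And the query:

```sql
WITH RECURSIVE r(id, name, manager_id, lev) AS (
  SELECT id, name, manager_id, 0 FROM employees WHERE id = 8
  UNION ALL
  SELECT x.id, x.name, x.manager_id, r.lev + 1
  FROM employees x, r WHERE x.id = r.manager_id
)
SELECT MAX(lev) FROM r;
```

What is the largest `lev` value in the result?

4

Base: id=8 (Xena), manager_id=7, lev 0.
Iteration 1: join on id=7 -> Vera (id 7, manager_id=4, lev 1).
Iteration 2: join on id=4 -> Heidi (id 4, manager_id=2, lev 2).
Iteration 3: join on id=2 -> Uma (id 2, manager_id=1, lev 3).
Iteration 4: join on id=1 -> Yara (id 1, manager_id=NULL, lev 4).
Iteration 5: manager_id is NULL; no match; recursion stops.
lev values: 0, 1, 2, 3, 4; the maximum is 4.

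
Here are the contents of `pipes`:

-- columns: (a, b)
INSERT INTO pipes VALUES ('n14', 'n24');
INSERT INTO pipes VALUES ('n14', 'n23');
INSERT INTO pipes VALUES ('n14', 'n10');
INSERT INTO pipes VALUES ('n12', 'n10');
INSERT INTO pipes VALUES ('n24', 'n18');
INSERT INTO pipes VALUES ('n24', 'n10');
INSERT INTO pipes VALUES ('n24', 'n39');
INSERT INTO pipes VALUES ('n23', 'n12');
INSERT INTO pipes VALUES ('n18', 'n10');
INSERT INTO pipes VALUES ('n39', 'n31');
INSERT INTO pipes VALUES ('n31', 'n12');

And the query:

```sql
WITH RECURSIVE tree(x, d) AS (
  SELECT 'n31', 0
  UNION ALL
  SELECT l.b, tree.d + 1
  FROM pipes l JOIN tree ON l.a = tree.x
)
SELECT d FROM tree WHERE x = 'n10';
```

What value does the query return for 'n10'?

2

Base: (n31, d=0).
Iteration 1: edges from {n31} -> (n12, d=1).
Iteration 2: edges from {n12} -> (n10, d=2).
Iteration 3: no outgoing edges from {n10}; recursion stops.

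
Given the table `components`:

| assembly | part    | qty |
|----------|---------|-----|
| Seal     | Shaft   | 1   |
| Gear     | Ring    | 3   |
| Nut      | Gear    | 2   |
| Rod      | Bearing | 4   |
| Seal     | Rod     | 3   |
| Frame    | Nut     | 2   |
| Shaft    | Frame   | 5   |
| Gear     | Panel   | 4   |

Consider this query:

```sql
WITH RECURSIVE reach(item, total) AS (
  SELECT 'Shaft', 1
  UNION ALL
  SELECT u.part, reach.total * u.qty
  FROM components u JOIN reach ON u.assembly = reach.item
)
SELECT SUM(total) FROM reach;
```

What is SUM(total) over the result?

176

Base: (Shaft, total=1).
Iteration 1: components of {Shaft} -> Frame = 1*5 = 5.
Iteration 2: components of {Frame} -> Nut = 5*2 = 10.
Iteration 3: components of {Nut} -> Gear = 10*2 = 20.
Iteration 4: components of {Gear} -> Panel = 20*4 = 80, Ring = 20*3 = 60.
Iteration 5: no further components; recursion stops.
SUM(total) = 1 + 5 + 10 + 20 + 80 + 60 = 176.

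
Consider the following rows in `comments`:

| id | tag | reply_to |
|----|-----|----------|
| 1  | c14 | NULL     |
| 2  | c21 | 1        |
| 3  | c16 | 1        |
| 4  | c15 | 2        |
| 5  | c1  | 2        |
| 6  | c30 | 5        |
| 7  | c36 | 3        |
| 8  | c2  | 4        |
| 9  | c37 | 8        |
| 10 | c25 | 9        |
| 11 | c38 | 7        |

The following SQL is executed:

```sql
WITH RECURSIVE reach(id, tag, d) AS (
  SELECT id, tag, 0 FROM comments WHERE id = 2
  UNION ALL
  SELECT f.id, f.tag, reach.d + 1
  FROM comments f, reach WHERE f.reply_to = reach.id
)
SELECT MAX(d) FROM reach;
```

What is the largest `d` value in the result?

4

Base: id=2 (c21) at d 0.
Iteration 1: rows with reply_to in {2} -> c15 (id 4, d 1), c1 (id 5, d 1).
Iteration 2: rows with reply_to in {4,5} -> c30 (id 6, d 2), c2 (id 8, d 2).
Iteration 3: rows with reply_to in {6,8} -> c37 (id 9, d 3).
Iteration 4: rows with reply_to in {9} -> c25 (id 10, d 4).
Iteration 5: no rows with reply_to in {10}; recursion stops.
d values: 0, 1, 1, 2, 2, 3, 4; the maximum is 4.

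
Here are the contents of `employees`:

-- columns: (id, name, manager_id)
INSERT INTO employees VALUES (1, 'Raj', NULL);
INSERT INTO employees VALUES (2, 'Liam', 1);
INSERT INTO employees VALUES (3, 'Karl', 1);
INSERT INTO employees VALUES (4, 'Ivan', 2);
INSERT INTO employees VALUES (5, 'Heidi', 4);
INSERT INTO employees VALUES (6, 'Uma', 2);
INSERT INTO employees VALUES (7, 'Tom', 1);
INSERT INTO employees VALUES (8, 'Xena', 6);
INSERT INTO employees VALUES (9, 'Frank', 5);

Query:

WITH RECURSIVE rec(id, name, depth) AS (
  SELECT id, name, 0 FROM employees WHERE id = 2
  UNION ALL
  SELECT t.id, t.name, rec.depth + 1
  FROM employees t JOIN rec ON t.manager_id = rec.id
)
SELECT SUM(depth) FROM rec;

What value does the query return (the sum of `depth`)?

9

Base: id=2 (Liam) at depth 0.
Iteration 1: rows with manager_id in {2} -> Ivan (id 4, depth 1), Uma (id 6, depth 1).
Iteration 2: rows with manager_id in {4,6} -> Heidi (id 5, depth 2), Xena (id 8, depth 2).
Iteration 3: rows with manager_id in {5,8} -> Frank (id 9, depth 3).
Iteration 4: no rows with manager_id in {9}; recursion stops.
SUM(depth) = 0 + 1 + 1 + 2 + 2 + 3 = 9.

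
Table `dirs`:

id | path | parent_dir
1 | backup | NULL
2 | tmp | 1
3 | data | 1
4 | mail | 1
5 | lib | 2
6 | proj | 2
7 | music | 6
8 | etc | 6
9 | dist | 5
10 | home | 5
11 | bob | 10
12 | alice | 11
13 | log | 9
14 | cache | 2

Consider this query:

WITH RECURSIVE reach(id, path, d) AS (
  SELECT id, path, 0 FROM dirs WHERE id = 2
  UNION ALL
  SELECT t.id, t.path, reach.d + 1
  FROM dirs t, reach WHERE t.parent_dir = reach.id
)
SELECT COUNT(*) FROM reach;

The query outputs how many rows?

Base: id=2 (tmp) at d 0.
Iteration 1: rows with parent_dir in {2} -> lib (id 5, d 1), proj (id 6, d 1), cache (id 14, d 1).
Iteration 2: rows with parent_dir in {5,6,14} -> music (id 7, d 2), etc (id 8, d 2), dist (id 9, d 2), home (id 10, d 2).
Iteration 3: rows with parent_dir in {7,8,9,10} -> bob (id 11, d 3), log (id 13, d 3).
Iteration 4: rows with parent_dir in {11,13} -> alice (id 12, d 4).
Iteration 5: no rows with parent_dir in {12}; recursion stops.
Total rows emitted: 11.

11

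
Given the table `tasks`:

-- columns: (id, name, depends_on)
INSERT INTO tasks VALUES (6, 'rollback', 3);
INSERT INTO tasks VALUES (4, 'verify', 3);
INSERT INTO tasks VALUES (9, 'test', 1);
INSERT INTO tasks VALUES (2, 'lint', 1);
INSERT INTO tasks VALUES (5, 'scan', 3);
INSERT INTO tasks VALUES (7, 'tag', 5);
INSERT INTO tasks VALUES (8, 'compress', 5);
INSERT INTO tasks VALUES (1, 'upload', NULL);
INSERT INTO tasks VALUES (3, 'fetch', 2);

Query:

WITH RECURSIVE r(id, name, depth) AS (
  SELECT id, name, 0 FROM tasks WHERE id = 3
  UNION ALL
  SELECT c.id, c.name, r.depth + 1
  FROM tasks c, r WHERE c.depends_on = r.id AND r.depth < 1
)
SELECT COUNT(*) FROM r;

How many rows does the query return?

4

Base: id=3 (fetch) at depth 0.
Iteration 1: rows with depends_on in {3} -> verify (id 4, depth 1), scan (id 5, depth 1), rollback (id 6, depth 1).
Iteration 2: depth < 1 fails for all current rows; recursion stops.
Total rows emitted: 4.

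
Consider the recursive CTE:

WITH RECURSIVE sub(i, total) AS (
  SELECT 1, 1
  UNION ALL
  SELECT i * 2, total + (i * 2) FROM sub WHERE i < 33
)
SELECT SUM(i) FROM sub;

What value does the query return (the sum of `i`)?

Base: i=1, total=1.
Iteration 1: 1 < 33 holds -> i = 1 * 2 = 2, total = 1 + 2 = 3.
Iteration 2: 2 < 33 holds -> i = 2 * 2 = 4, total = 3 + 4 = 7.
Iteration 3: 4 < 33 holds -> i = 4 * 2 = 8, total = 7 + 8 = 15.
Iteration 4: 8 < 33 holds -> i = 8 * 2 = 16, total = 15 + 16 = 31.
Iteration 5: 16 < 33 holds -> i = 16 * 2 = 32, total = 31 + 32 = 63.
Iteration 6: 32 < 33 holds -> i = 32 * 2 = 64, total = 63 + 64 = 127.
Iteration 7: 64 < 33 fails; recursion stops.
SUM(i) = 1 + 2 + 4 + 8 + 16 + 32 + 64 = 127.

127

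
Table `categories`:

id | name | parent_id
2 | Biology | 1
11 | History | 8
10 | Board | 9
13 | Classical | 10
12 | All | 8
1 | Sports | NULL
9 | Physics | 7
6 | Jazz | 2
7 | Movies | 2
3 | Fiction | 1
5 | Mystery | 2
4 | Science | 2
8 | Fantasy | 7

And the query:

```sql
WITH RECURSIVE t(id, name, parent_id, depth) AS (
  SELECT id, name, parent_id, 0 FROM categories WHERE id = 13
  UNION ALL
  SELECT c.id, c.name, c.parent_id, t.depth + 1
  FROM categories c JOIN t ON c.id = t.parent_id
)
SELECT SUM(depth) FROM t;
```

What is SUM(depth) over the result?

Base: id=13 (Classical), parent_id=10, depth 0.
Iteration 1: join on id=10 -> Board (id 10, parent_id=9, depth 1).
Iteration 2: join on id=9 -> Physics (id 9, parent_id=7, depth 2).
Iteration 3: join on id=7 -> Movies (id 7, parent_id=2, depth 3).
Iteration 4: join on id=2 -> Biology (id 2, parent_id=1, depth 4).
Iteration 5: join on id=1 -> Sports (id 1, parent_id=NULL, depth 5).
Iteration 6: parent_id is NULL; no match; recursion stops.
SUM(depth) = 0 + 1 + 2 + 3 + 4 + 5 = 15.

15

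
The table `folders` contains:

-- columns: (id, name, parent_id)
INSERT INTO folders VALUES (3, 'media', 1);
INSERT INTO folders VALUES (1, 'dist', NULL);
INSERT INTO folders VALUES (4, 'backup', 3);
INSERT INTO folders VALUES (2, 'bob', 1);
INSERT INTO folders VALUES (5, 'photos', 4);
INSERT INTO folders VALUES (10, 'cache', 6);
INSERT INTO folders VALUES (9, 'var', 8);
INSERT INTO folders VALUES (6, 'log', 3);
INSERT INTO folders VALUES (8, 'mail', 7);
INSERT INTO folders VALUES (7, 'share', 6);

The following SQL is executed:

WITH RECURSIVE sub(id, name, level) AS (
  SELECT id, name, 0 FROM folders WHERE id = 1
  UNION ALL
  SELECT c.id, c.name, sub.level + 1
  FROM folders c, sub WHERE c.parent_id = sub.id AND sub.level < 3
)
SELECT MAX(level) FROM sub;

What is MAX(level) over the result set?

3

Base: id=1 (dist) at level 0.
Iteration 1: rows with parent_id in {1} -> bob (id 2, level 1), media (id 3, level 1).
Iteration 2: rows with parent_id in {2,3} -> backup (id 4, level 2), log (id 6, level 2).
Iteration 3: rows with parent_id in {4,6} -> photos (id 5, level 3), share (id 7, level 3), cache (id 10, level 3).
Iteration 4: level < 3 fails for all current rows; recursion stops.
level values: 0, 1, 1, 2, 2, 3, 3, 3; the maximum is 3.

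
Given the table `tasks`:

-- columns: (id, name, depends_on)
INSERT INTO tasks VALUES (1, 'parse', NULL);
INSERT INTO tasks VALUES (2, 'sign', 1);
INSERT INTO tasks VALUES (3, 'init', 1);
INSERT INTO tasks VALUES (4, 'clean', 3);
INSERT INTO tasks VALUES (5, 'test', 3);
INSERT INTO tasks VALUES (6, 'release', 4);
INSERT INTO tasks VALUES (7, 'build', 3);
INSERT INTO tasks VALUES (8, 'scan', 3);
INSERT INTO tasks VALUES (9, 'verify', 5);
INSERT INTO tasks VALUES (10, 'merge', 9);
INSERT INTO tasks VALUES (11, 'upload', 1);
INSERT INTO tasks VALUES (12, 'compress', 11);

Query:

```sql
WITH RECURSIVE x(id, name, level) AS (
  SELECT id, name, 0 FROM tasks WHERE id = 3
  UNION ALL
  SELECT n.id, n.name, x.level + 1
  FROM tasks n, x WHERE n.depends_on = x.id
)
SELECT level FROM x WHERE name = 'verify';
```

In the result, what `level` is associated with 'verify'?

Base: id=3 (init) at level 0.
Iteration 1: rows with depends_on in {3} -> clean (id 4, level 1), test (id 5, level 1), build (id 7, level 1), scan (id 8, level 1).
Iteration 2: rows with depends_on in {4,5,7,8} -> release (id 6, level 2), verify (id 9, level 2).
Iteration 3: rows with depends_on in {6,9} -> merge (id 10, level 3).
Iteration 4: no rows with depends_on in {10}; recursion stops.

2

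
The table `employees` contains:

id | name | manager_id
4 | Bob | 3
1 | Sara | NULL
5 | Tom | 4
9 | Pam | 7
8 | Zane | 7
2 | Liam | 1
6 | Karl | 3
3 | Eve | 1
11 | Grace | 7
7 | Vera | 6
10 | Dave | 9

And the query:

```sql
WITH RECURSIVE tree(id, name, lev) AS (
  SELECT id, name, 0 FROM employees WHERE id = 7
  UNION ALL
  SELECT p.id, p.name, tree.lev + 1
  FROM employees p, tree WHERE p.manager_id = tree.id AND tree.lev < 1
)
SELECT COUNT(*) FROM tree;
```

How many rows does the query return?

Base: id=7 (Vera) at lev 0.
Iteration 1: rows with manager_id in {7} -> Zane (id 8, lev 1), Pam (id 9, lev 1), Grace (id 11, lev 1).
Iteration 2: lev < 1 fails for all current rows; recursion stops.
Total rows emitted: 4.

4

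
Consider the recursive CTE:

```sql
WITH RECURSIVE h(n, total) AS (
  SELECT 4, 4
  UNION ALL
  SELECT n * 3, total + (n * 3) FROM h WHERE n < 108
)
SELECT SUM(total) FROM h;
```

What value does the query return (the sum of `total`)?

Base: n=4, total=4.
Iteration 1: 4 < 108 holds -> n = 4 * 3 = 12, total = 4 + 12 = 16.
Iteration 2: 12 < 108 holds -> n = 12 * 3 = 36, total = 16 + 36 = 52.
Iteration 3: 36 < 108 holds -> n = 36 * 3 = 108, total = 52 + 108 = 160.
Iteration 4: 108 < 108 fails; recursion stops.
SUM(total) = 4 + 16 + 52 + 160 = 232.

232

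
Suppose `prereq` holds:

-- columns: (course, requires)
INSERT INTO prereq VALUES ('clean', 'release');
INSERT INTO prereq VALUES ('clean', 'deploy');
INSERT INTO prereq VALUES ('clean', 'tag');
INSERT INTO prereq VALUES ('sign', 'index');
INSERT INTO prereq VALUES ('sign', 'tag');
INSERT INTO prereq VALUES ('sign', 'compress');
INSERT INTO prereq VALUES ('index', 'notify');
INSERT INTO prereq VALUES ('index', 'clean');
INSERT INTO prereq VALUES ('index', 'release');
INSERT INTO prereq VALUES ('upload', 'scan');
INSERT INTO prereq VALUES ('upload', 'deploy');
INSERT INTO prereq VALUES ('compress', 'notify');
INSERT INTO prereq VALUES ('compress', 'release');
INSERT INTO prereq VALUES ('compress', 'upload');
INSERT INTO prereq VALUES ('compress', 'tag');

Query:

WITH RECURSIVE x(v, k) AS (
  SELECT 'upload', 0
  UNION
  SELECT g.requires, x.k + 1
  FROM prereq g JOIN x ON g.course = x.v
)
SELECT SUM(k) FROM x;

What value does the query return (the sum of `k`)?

2

Base: (upload, k=0).
Iteration 1: edges from {upload} -> (deploy, k=1), (scan, k=1).
Iteration 2: no outgoing edges from {deploy,scan}; recursion stops.
SUM(k) = 0 + 1 + 1 = 2.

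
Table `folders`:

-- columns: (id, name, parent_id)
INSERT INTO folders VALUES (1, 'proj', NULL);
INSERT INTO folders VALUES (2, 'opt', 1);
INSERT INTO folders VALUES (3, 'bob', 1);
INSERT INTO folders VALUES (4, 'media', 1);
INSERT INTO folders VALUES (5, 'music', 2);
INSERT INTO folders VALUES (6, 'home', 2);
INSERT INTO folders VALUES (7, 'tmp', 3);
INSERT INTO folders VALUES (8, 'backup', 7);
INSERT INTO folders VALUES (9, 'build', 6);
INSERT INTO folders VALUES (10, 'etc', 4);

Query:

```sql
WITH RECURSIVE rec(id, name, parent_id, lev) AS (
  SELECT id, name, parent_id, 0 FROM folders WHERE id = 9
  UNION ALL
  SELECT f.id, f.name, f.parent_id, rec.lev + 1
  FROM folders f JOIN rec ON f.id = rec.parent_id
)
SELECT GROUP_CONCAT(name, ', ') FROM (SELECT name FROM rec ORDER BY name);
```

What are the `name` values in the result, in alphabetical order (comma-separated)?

build, home, opt, proj

Base: id=9 (build), parent_id=6, lev 0.
Iteration 1: join on id=6 -> home (id 6, parent_id=2, lev 1).
Iteration 2: join on id=2 -> opt (id 2, parent_id=1, lev 2).
Iteration 3: join on id=1 -> proj (id 1, parent_id=NULL, lev 3).
Iteration 4: parent_id is NULL; no match; recursion stops.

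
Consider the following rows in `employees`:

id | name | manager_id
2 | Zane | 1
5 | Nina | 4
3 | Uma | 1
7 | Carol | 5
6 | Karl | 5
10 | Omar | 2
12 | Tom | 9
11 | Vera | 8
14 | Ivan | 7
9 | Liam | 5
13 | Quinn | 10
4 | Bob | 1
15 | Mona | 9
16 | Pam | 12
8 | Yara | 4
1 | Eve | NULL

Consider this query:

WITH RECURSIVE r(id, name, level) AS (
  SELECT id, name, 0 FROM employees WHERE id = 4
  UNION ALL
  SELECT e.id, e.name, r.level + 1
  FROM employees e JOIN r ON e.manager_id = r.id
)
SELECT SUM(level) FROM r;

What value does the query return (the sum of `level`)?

Base: id=4 (Bob) at level 0.
Iteration 1: rows with manager_id in {4} -> Nina (id 5, level 1), Yara (id 8, level 1).
Iteration 2: rows with manager_id in {5,8} -> Karl (id 6, level 2), Carol (id 7, level 2), Liam (id 9, level 2), Vera (id 11, level 2).
Iteration 3: rows with manager_id in {6,7,9,11} -> Tom (id 12, level 3), Ivan (id 14, level 3), Mona (id 15, level 3).
Iteration 4: rows with manager_id in {12,14,15} -> Pam (id 16, level 4).
Iteration 5: no rows with manager_id in {16}; recursion stops.
SUM(level) = 0 + 1 + 1 + 2 + 2 + 2 + 2 + 3 + 3 + 3 + 4 = 23.

23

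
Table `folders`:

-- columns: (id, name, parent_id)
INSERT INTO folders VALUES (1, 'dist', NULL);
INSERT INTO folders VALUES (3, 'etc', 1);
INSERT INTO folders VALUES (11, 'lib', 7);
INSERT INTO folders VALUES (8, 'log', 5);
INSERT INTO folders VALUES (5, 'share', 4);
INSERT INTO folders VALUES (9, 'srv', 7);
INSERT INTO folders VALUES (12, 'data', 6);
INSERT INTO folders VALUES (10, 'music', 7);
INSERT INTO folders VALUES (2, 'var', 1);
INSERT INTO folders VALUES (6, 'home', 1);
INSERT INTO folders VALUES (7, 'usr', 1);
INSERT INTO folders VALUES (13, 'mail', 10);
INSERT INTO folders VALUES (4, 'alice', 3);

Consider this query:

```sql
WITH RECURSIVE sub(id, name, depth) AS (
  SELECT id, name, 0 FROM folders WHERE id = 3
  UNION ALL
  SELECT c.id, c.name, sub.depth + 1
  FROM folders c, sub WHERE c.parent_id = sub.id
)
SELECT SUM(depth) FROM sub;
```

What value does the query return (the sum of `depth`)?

6

Base: id=3 (etc) at depth 0.
Iteration 1: rows with parent_id in {3} -> alice (id 4, depth 1).
Iteration 2: rows with parent_id in {4} -> share (id 5, depth 2).
Iteration 3: rows with parent_id in {5} -> log (id 8, depth 3).
Iteration 4: no rows with parent_id in {8}; recursion stops.
SUM(depth) = 0 + 1 + 2 + 3 = 6.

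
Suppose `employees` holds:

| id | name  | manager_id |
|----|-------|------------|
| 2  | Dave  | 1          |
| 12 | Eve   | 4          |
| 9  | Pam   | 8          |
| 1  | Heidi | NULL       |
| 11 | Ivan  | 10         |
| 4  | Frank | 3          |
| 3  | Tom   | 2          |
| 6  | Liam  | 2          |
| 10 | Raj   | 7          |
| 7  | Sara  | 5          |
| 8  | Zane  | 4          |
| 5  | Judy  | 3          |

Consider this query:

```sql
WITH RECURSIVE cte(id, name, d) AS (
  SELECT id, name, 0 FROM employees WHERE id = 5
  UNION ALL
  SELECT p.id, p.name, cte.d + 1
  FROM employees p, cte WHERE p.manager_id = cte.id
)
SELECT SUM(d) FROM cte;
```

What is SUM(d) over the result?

Base: id=5 (Judy) at d 0.
Iteration 1: rows with manager_id in {5} -> Sara (id 7, d 1).
Iteration 2: rows with manager_id in {7} -> Raj (id 10, d 2).
Iteration 3: rows with manager_id in {10} -> Ivan (id 11, d 3).
Iteration 4: no rows with manager_id in {11}; recursion stops.
SUM(d) = 0 + 1 + 2 + 3 = 6.

6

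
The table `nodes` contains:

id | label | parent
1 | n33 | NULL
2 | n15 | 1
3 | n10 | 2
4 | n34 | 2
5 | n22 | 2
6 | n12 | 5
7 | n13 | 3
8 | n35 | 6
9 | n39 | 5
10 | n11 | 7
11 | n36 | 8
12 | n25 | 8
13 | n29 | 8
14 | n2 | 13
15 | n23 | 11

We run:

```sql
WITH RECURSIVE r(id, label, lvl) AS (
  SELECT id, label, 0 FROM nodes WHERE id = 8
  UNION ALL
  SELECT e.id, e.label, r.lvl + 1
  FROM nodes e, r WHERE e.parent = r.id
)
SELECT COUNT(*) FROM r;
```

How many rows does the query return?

Base: id=8 (n35) at lvl 0.
Iteration 1: rows with parent in {8} -> n36 (id 11, lvl 1), n25 (id 12, lvl 1), n29 (id 13, lvl 1).
Iteration 2: rows with parent in {11,12,13} -> n2 (id 14, lvl 2), n23 (id 15, lvl 2).
Iteration 3: no rows with parent in {14,15}; recursion stops.
Total rows emitted: 6.

6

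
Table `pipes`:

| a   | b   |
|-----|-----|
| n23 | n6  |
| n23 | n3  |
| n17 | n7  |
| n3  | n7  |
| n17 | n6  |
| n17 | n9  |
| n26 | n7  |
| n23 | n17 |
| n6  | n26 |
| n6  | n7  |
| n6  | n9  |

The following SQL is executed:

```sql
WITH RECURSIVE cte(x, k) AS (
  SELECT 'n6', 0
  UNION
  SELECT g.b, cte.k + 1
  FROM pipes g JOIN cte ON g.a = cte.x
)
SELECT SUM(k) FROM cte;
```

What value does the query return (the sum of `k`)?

5

Base: (n6, k=0).
Iteration 1: edges from {n6} -> (n26, k=1), (n7, k=1), (n9, k=1).
Iteration 2: edges from {n26,n7,n9} -> (n7, k=2).
Iteration 3: no outgoing edges from {n7}; recursion stops.
SUM(k) = 0 + 1 + 1 + 1 + 2 = 5.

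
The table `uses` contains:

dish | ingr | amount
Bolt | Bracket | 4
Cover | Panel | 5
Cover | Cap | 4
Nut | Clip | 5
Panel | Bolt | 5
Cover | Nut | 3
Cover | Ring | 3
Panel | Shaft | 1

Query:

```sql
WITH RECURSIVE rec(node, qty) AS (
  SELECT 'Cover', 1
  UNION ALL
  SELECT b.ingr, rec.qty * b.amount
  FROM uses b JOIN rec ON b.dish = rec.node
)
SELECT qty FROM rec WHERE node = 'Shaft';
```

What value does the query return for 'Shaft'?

Base: (Cover, qty=1).
Iteration 1: components of {Cover} -> Cap = 1*4 = 4, Nut = 1*3 = 3, Panel = 1*5 = 5, Ring = 1*3 = 3.
Iteration 2: components of {Cap,Nut,Panel,Ring} -> Bolt = 5*5 = 25, Clip = 3*5 = 15, Shaft = 5*1 = 5.
Iteration 3: components of {Bolt,Clip,Shaft} -> Bracket = 25*4 = 100.
Iteration 4: no further components; recursion stops.

5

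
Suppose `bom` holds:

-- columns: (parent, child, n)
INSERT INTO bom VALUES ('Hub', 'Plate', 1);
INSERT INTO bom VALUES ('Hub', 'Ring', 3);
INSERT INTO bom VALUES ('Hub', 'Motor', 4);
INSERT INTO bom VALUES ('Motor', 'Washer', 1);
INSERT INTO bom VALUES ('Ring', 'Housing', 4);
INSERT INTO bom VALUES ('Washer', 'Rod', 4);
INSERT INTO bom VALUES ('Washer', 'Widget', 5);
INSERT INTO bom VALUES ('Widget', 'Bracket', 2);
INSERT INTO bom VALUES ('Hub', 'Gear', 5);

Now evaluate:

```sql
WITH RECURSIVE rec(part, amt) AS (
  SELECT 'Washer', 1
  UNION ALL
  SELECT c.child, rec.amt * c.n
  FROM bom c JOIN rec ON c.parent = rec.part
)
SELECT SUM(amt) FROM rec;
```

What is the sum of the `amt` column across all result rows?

Base: (Washer, amt=1).
Iteration 1: components of {Washer} -> Rod = 1*4 = 4, Widget = 1*5 = 5.
Iteration 2: components of {Rod,Widget} -> Bracket = 5*2 = 10.
Iteration 3: no further components; recursion stops.
SUM(amt) = 1 + 4 + 5 + 10 = 20.

20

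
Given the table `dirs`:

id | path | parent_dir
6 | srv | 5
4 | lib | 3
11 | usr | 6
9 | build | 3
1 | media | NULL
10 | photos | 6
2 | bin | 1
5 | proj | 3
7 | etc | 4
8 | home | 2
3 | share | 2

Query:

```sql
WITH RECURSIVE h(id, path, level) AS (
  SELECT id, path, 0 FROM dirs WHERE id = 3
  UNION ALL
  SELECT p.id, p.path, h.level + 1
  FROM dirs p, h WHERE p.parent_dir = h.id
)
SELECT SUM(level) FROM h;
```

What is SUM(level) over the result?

13

Base: id=3 (share) at level 0.
Iteration 1: rows with parent_dir in {3} -> lib (id 4, level 1), proj (id 5, level 1), build (id 9, level 1).
Iteration 2: rows with parent_dir in {4,5,9} -> srv (id 6, level 2), etc (id 7, level 2).
Iteration 3: rows with parent_dir in {6,7} -> photos (id 10, level 3), usr (id 11, level 3).
Iteration 4: no rows with parent_dir in {10,11}; recursion stops.
SUM(level) = 0 + 1 + 1 + 1 + 2 + 2 + 3 + 3 = 13.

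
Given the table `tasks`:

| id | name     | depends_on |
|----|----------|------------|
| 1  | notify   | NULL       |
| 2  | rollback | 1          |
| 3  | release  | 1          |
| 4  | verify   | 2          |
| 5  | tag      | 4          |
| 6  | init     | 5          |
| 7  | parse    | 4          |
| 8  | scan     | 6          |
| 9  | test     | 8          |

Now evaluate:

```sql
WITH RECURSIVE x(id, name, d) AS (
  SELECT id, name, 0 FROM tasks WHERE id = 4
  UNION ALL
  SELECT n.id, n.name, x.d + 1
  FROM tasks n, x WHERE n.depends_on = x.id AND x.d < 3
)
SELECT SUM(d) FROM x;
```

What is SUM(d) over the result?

7

Base: id=4 (verify) at d 0.
Iteration 1: rows with depends_on in {4} -> tag (id 5, d 1), parse (id 7, d 1).
Iteration 2: rows with depends_on in {5,7} -> init (id 6, d 2).
Iteration 3: rows with depends_on in {6} -> scan (id 8, d 3).
Iteration 4: d < 3 fails for all current rows; recursion stops.
SUM(d) = 0 + 1 + 1 + 2 + 3 = 7.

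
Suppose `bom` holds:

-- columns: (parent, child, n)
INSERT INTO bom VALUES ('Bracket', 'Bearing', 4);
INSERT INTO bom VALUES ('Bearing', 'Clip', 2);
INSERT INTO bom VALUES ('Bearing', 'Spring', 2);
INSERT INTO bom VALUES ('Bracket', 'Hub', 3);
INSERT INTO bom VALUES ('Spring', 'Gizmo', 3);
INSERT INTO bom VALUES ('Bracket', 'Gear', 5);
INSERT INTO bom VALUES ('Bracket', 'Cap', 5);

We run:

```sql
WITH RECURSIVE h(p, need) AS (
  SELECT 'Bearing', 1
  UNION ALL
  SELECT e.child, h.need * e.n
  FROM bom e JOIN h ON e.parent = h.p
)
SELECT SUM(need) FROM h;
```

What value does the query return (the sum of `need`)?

Base: (Bearing, need=1).
Iteration 1: components of {Bearing} -> Clip = 1*2 = 2, Spring = 1*2 = 2.
Iteration 2: components of {Clip,Spring} -> Gizmo = 2*3 = 6.
Iteration 3: no further components; recursion stops.
SUM(need) = 1 + 2 + 2 + 6 = 11.

11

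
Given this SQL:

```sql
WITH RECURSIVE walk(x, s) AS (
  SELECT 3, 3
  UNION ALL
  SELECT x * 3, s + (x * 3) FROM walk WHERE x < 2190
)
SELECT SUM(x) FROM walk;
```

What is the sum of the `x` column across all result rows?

Base: x=3, s=3.
Iteration 1: 3 < 2190 holds -> x = 3 * 3 = 9, s = 3 + 9 = 12.
Iteration 2: 9 < 2190 holds -> x = 9 * 3 = 27, s = 12 + 27 = 39.
Iteration 3: 27 < 2190 holds -> x = 27 * 3 = 81, s = 39 + 81 = 120.
Iteration 4: 81 < 2190 holds -> x = 81 * 3 = 243, s = 120 + 243 = 363.
Iteration 5: 243 < 2190 holds -> x = 243 * 3 = 729, s = 363 + 729 = 1092.
Iteration 6: 729 < 2190 holds -> x = 729 * 3 = 2187, s = 1092 + 2187 = 3279.
Iteration 7: 2187 < 2190 holds -> x = 2187 * 3 = 6561, s = 3279 + 6561 = 9840.
Iteration 8: 6561 < 2190 fails; recursion stops.
SUM(x) = 3 + 9 + 27 + 81 + 243 + 729 + 2187 + 6561 = 9840.

9840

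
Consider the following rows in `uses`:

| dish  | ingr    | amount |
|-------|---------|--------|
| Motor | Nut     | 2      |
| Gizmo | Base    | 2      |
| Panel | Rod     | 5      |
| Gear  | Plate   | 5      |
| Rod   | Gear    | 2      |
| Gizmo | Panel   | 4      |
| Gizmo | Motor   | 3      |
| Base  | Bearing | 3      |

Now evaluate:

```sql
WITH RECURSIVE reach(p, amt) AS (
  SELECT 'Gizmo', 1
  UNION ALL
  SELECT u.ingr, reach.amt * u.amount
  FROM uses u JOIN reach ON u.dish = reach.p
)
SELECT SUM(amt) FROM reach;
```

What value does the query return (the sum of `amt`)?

Base: (Gizmo, amt=1).
Iteration 1: components of {Gizmo} -> Base = 1*2 = 2, Motor = 1*3 = 3, Panel = 1*4 = 4.
Iteration 2: components of {Base,Motor,Panel} -> Bearing = 2*3 = 6, Nut = 3*2 = 6, Rod = 4*5 = 20.
Iteration 3: components of {Bearing,Nut,Rod} -> Gear = 20*2 = 40.
Iteration 4: components of {Gear} -> Plate = 40*5 = 200.
Iteration 5: no further components; recursion stops.
SUM(amt) = 1 + 4 + 2 + 3 + 20 + 6 + 6 + 40 + 200 = 282.

282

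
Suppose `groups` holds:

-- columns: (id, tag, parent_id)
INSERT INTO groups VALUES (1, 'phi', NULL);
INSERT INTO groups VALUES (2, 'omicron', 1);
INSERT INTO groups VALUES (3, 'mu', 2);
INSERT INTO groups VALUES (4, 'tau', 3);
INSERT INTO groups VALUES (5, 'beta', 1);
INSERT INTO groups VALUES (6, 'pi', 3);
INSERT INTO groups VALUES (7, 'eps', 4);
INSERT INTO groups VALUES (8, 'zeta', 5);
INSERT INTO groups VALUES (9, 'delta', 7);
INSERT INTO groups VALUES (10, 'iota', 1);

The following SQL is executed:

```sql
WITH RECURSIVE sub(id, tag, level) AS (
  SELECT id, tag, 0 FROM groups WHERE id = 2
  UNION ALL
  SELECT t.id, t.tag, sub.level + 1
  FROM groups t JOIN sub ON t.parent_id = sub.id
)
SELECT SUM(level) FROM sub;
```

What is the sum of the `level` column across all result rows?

12

Base: id=2 (omicron) at level 0.
Iteration 1: rows with parent_id in {2} -> mu (id 3, level 1).
Iteration 2: rows with parent_id in {3} -> tau (id 4, level 2), pi (id 6, level 2).
Iteration 3: rows with parent_id in {4,6} -> eps (id 7, level 3).
Iteration 4: rows with parent_id in {7} -> delta (id 9, level 4).
Iteration 5: no rows with parent_id in {9}; recursion stops.
SUM(level) = 0 + 1 + 2 + 2 + 3 + 4 = 12.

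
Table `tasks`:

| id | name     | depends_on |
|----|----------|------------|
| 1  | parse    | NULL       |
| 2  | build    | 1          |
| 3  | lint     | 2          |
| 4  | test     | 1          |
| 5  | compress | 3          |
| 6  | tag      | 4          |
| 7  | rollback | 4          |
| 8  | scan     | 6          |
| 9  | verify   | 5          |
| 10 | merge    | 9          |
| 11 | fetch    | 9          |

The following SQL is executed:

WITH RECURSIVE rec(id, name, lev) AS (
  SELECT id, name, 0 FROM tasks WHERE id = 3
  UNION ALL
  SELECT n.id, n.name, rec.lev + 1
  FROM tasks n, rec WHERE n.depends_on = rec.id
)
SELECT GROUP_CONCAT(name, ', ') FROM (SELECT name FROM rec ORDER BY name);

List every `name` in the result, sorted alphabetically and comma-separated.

Base: id=3 (lint) at lev 0.
Iteration 1: rows with depends_on in {3} -> compress (id 5, lev 1).
Iteration 2: rows with depends_on in {5} -> verify (id 9, lev 2).
Iteration 3: rows with depends_on in {9} -> merge (id 10, lev 3), fetch (id 11, lev 3).
Iteration 4: no rows with depends_on in {10,11}; recursion stops.

compress, fetch, lint, merge, verify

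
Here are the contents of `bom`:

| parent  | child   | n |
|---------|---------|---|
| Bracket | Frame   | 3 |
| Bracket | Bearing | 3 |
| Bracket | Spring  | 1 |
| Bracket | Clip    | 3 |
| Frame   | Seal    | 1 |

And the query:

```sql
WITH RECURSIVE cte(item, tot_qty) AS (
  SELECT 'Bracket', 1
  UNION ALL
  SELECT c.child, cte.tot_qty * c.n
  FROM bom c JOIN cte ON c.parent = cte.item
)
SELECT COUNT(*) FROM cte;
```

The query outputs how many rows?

Base: (Bracket, tot_qty=1).
Iteration 1: components of {Bracket} -> Bearing = 1*3 = 3, Clip = 1*3 = 3, Frame = 1*3 = 3, Spring = 1*1 = 1.
Iteration 2: components of {Bearing,Clip,Frame,Spring} -> Seal = 3*1 = 3.
Iteration 3: no further components; recursion stops.
Total rows emitted: 6.

6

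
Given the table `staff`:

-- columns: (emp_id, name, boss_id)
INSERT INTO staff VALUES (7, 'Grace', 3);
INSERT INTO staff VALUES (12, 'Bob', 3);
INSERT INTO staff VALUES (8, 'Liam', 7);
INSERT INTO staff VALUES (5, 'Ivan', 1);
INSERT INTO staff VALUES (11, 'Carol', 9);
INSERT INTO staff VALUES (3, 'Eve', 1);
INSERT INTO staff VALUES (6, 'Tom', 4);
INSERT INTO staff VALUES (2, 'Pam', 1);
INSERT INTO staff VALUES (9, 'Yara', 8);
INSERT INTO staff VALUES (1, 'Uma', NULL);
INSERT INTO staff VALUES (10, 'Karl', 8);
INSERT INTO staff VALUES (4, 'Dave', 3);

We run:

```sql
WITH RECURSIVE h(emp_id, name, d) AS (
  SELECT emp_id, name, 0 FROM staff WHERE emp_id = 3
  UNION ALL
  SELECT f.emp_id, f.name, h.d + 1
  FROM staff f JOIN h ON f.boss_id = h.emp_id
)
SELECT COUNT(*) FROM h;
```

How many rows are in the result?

Base: emp_id=3 (Eve) at d 0.
Iteration 1: rows with boss_id in {3} -> Dave (id 4, d 1), Grace (id 7, d 1), Bob (id 12, d 1).
Iteration 2: rows with boss_id in {4,7,12} -> Tom (id 6, d 2), Liam (id 8, d 2).
Iteration 3: rows with boss_id in {6,8} -> Yara (id 9, d 3), Karl (id 10, d 3).
Iteration 4: rows with boss_id in {9,10} -> Carol (id 11, d 4).
Iteration 5: no rows with boss_id in {11}; recursion stops.
Total rows emitted: 9.

9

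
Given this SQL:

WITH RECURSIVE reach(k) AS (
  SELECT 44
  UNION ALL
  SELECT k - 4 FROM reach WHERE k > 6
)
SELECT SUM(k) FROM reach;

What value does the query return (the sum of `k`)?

264

Base: k=44.
Iteration 1: 44 > 6 holds -> k = 44 - 4 = 40.
Iteration 2: 40 > 6 holds -> k = 40 - 4 = 36.
Iteration 3: 36 > 6 holds -> k = 36 - 4 = 32.
Iteration 4: 32 > 6 holds -> k = 32 - 4 = 28.
Iteration 5: 28 > 6 holds -> k = 28 - 4 = 24.
Iteration 6: 24 > 6 holds -> k = 24 - 4 = 20.
Iteration 7: 20 > 6 holds -> k = 20 - 4 = 16.
Iteration 8: 16 > 6 holds -> k = 16 - 4 = 12.
Iteration 9: 12 > 6 holds -> k = 12 - 4 = 8.
Iteration 10: 8 > 6 holds -> k = 8 - 4 = 4.
Iteration 11: 4 > 6 fails; recursion stops.
SUM(k) = 44 + 40 + 36 + 32 + 28 + 24 + 20 + 16 + 12 + 8 + 4 = 264.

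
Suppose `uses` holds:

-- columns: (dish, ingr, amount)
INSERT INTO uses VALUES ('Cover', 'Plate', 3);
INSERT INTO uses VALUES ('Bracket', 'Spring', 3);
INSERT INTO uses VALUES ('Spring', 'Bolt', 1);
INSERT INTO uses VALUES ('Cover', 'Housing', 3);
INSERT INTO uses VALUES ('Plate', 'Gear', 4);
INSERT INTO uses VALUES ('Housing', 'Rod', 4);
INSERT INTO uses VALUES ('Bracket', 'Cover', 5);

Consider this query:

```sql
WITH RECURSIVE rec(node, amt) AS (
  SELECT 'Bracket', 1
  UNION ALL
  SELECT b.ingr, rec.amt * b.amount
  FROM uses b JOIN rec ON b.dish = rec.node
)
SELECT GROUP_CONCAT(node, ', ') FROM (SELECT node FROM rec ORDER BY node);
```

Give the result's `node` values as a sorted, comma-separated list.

Base: (Bracket, amt=1).
Iteration 1: components of {Bracket} -> Cover = 1*5 = 5, Spring = 1*3 = 3.
Iteration 2: components of {Cover,Spring} -> Bolt = 3*1 = 3, Housing = 5*3 = 15, Plate = 5*3 = 15.
Iteration 3: components of {Bolt,Housing,Plate} -> Gear = 15*4 = 60, Rod = 15*4 = 60.
Iteration 4: no further components; recursion stops.

Bolt, Bracket, Cover, Gear, Housing, Plate, Rod, Spring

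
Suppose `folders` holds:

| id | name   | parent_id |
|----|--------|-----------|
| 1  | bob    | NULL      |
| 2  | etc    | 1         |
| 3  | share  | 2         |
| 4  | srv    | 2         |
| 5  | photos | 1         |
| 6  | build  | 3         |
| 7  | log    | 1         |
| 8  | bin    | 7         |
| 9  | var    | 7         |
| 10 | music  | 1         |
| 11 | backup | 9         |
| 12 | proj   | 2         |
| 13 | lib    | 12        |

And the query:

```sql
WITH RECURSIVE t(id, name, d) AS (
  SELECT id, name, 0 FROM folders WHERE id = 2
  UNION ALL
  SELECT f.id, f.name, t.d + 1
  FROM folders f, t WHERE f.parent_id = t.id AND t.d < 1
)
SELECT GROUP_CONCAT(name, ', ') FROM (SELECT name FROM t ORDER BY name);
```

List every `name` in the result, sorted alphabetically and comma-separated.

Base: id=2 (etc) at d 0.
Iteration 1: rows with parent_id in {2} -> share (id 3, d 1), srv (id 4, d 1), proj (id 12, d 1).
Iteration 2: d < 1 fails for all current rows; recursion stops.

etc, proj, share, srv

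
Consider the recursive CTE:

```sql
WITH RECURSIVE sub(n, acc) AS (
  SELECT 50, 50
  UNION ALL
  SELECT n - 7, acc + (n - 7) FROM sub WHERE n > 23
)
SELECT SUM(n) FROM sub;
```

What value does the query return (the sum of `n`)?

Base: n=50, acc=50.
Iteration 1: 50 > 23 holds -> n = 50 - 7 = 43, acc = 50 + 43 = 93.
Iteration 2: 43 > 23 holds -> n = 43 - 7 = 36, acc = 93 + 36 = 129.
Iteration 3: 36 > 23 holds -> n = 36 - 7 = 29, acc = 129 + 29 = 158.
Iteration 4: 29 > 23 holds -> n = 29 - 7 = 22, acc = 158 + 22 = 180.
Iteration 5: 22 > 23 fails; recursion stops.
SUM(n) = 50 + 43 + 36 + 29 + 22 = 180.

180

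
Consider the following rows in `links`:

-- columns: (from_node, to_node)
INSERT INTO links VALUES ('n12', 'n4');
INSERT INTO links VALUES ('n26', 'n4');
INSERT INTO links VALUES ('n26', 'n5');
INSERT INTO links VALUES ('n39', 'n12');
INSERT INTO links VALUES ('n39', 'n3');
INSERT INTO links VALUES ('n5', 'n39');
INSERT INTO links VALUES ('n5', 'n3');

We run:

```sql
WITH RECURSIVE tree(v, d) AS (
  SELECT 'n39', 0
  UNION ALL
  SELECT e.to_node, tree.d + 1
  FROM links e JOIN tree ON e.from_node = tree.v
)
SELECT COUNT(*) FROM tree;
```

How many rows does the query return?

4

Base: (n39, d=0).
Iteration 1: edges from {n39} -> (n12, d=1), (n3, d=1).
Iteration 2: edges from {n12,n3} -> (n4, d=2).
Iteration 3: no outgoing edges from {n4}; recursion stops.
Total rows emitted: 4.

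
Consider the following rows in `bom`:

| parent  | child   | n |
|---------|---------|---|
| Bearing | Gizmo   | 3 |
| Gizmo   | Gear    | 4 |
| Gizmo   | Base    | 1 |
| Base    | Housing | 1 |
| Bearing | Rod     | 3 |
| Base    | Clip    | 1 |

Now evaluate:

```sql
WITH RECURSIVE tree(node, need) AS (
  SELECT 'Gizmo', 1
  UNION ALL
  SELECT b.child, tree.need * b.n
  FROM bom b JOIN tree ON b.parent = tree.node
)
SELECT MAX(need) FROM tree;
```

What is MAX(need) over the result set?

4

Base: (Gizmo, need=1).
Iteration 1: components of {Gizmo} -> Base = 1*1 = 1, Gear = 1*4 = 4.
Iteration 2: components of {Base,Gear} -> Clip = 1*1 = 1, Housing = 1*1 = 1.
Iteration 3: no further components; recursion stops.
need values: 1, 4, 1, 1, 1; the maximum is 4.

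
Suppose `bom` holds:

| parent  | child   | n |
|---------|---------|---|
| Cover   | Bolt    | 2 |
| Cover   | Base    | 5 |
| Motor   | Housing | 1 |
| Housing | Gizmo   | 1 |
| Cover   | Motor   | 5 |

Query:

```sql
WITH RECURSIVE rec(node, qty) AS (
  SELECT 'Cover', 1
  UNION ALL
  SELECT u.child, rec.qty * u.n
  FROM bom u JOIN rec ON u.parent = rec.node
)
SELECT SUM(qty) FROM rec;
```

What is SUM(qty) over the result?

Base: (Cover, qty=1).
Iteration 1: components of {Cover} -> Base = 1*5 = 5, Bolt = 1*2 = 2, Motor = 1*5 = 5.
Iteration 2: components of {Base,Bolt,Motor} -> Housing = 5*1 = 5.
Iteration 3: components of {Housing} -> Gizmo = 5*1 = 5.
Iteration 4: no further components; recursion stops.
SUM(qty) = 1 + 5 + 2 + 5 + 5 + 5 = 23.

23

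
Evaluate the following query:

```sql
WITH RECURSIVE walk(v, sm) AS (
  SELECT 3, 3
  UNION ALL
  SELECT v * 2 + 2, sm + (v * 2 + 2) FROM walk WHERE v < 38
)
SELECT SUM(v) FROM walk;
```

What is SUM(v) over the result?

Base: v=3, sm=3.
Iteration 1: 3 < 38 holds -> v = 3 * 2 + 2 = 8, sm = 3 + 8 = 11.
Iteration 2: 8 < 38 holds -> v = 8 * 2 + 2 = 18, sm = 11 + 18 = 29.
Iteration 3: 18 < 38 holds -> v = 18 * 2 + 2 = 38, sm = 29 + 38 = 67.
Iteration 4: 38 < 38 fails; recursion stops.
SUM(v) = 3 + 8 + 18 + 38 = 67.

67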